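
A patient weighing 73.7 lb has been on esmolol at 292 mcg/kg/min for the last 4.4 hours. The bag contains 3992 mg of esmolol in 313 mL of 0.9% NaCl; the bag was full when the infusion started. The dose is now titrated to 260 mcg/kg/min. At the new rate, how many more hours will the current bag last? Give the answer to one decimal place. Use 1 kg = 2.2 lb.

2.7 hours

Initial rate:
Weight = 73.7 lb ÷ 2.2 lb/kg = 33.5 kg
Dose = 292 mcg/kg/min × 33.5 kg = 9782 mcg/min
9782 mcg/min × 60 min/hr = 586920 mcg/hr
Concentration = 3992 mg ÷ 313 mL = 12.75399 mg/mL = 12753.99 mcg/mL
Rate = 586920 mcg/hr ÷ 12753.99 mcg/mL = 46.01853 mL/hr
Volume infused so far = 46.01853 mL/hr × 4.4 hr = 202.4815 mL
Volume remaining = 313 − 202.4815 = 110.5185 mL
New rate:
Dose = 260 mcg/kg/min × 33.5 kg = 8710 mcg/min
8710 mcg/min × 60 min/hr = 522600 mcg/hr
Rate = 522600 mcg/hr ÷ 12753.99 mcg/mL = 40.9754 mL/hr
Time remaining = 110.5185 mL ÷ 40.9754 mL/hr = 2.697191 hr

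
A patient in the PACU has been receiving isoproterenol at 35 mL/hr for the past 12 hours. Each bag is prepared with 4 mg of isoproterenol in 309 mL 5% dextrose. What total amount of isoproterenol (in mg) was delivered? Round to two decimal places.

5.44 mg

Concentration = 4 mg ÷ 309 mL = 0.01294498 mg/mL = 12.94498 mcg/mL
Drug rate = 35 mL/hr × 12.94498 mcg/mL = 453.0744 mcg/hr
Total = 453.0744 mcg/hr × 12 hr = 5436.893 mcg = 5.436893 mg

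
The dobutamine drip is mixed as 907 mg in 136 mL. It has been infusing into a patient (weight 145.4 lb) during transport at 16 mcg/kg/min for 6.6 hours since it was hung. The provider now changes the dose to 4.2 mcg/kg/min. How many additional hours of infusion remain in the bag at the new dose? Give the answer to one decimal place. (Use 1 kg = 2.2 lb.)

29.3 hours

Initial rate:
Weight = 145.4 lb ÷ 2.2 lb/kg = 66.09091 kg
Dose = 16 mcg/kg/min × 66.09091 kg = 1057.455 mcg/min
1057.455 mcg/min × 60 min/hr = 63447.27 mcg/hr
Concentration = 907 mg ÷ 136 mL = 6.669118 mg/mL = 6669.118 mcg/mL
Rate = 63447.27 mcg/hr ÷ 6669.118 mcg/mL = 9.513593 mL/hr
Volume infused so far = 9.513593 mL/hr × 6.6 hr = 62.78972 mL
Volume remaining = 136 − 62.78972 = 73.21028 mL
New rate:
Dose = 4.2 mcg/kg/min × 66.09091 kg = 277.5818 mcg/min
277.5818 mcg/min × 60 min/hr = 16654.91 mcg/hr
Rate = 16654.91 mcg/hr ÷ 6669.118 mcg/mL = 2.497318 mL/hr
Time remaining = 73.21028 mL ÷ 2.497318 mL/hr = 29.31556 hr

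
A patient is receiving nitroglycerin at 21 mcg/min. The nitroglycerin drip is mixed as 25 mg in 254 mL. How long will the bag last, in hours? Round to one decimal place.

21 mcg/min × 60 min/hr = 1260 mcg/hr
Concentration = 25 mg ÷ 254 mL = 0.0984252 mg/mL = 98.4252 mcg/mL
Rate = 1260 mcg/hr ÷ 98.4252 mcg/mL = 12.8016 mL/hr
Duration = 254 mL ÷ 12.8016 mL/hr = 19.84127 hr

19.8 hours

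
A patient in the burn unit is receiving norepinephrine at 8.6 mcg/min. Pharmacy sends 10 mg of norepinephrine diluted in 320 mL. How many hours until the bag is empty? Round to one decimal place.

8.6 mcg/min × 60 min/hr = 516 mcg/hr
Concentration = 10 mg ÷ 320 mL = 0.03125 mg/mL = 31.25 mcg/mL
Rate = 516 mcg/hr ÷ 31.25 mcg/mL = 16.512 mL/hr
Duration = 320 mL ÷ 16.512 mL/hr = 19.37984 hr

19.4 hours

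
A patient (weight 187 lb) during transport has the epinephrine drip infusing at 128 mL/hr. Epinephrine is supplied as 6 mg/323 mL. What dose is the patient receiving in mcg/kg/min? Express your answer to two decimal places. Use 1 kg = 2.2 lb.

0.47 mcg/kg/min

Weight = 187 lb ÷ 2.2 lb/kg = 85 kg
Concentration = 6 mg ÷ 323 mL = 0.01857585 mg/mL = 18.57585 mcg/mL
Drug rate = 128 mL/hr × 18.57585 mcg/mL = 2377.709 mcg/hr
2377.709 mcg/hr ÷ 60 min/hr = 39.62848 mcg/min
39.62848 mcg/min ÷ 85 kg = 0.4662174 mcg/kg/min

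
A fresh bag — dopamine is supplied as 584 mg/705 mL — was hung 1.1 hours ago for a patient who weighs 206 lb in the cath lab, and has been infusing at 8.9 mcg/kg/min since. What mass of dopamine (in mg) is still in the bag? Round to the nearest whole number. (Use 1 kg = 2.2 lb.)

529 mg

Weight = 206 lb ÷ 2.2 lb/kg = 93.63636 kg
Dose = 8.9 mcg/kg/min × 93.63636 kg = 833.3636 mcg/min
833.3636 mcg/min × 60 min/hr = 50001.82 mcg/hr
Concentration = 584 mg ÷ 705 mL = 0.8283688 mg/mL = 828.3688 mcg/mL
Rate = 50001.82 mcg/hr ÷ 828.3688 mcg/mL = 60.36178 mL/hr
Volume infused = 60.36178 mL/hr × 1.1 hr = 66.39796 mL
Volume remaining = 705 − 66.39796 = 638.602 mL
Drug remaining = 638.602 mL × 828.3688 mcg/mL = 528998 mcg = 528.998 mg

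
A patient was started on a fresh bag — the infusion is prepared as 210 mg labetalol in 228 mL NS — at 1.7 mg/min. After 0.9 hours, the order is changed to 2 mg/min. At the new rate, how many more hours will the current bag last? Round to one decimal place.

Initial rate:
1.7 mg/min × 60 min/hr = 102 mg/hr
Concentration = 210 mg ÷ 228 mL = 0.9210526 mg/mL
Rate = 102 mg/hr ÷ 0.9210526 mg/mL = 110.7429 mL/hr
Volume infused so far = 110.7429 mL/hr × 0.9 hr = 99.66857 mL
Volume remaining = 228 − 99.66857 = 128.3314 mL
New rate:
2 mg/min × 60 min/hr = 120 mg/hr
Rate = 120 mg/hr ÷ 0.9210526 mg/mL = 130.2857 mL/hr
Time remaining = 128.3314 mL ÷ 130.2857 mL/hr = 0.985 hr

1.0 hours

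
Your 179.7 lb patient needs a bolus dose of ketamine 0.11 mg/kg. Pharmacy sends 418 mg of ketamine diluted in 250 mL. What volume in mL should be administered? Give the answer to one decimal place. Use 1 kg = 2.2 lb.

5.4 mL

Weight = 179.7 lb ÷ 2.2 lb/kg = 81.68182 kg
Dose = 0.11 mg/kg × 81.68182 kg = 8.985 mg
Concentration = 418 mg ÷ 250 mL = 1.672 mg/mL
Volume = 8.985 mg ÷ 1.672 mg/mL = 5.373804 mL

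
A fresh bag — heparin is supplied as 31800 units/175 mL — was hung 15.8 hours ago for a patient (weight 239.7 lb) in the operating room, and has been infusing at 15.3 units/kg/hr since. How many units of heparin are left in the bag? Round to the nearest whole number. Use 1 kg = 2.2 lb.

Weight = 239.7 lb ÷ 2.2 lb/kg = 108.9545 kg
Dose = 15.3 units/kg/hr × 108.9545 kg = 1667.005 units/hr
Concentration = 31800 units ÷ 175 mL = 181.7143 units/mL
Rate = 1667.005 units/hr ÷ 181.7143 units/mL = 9.173767 mL/hr
Volume infused = 9.173767 mL/hr × 15.8 hr = 144.9455 mL
Volume remaining = 175 − 144.9455 = 30.05448 mL
Drug remaining = 30.05448 mL × 181.7143 units/mL = 5461.328 units

5461 units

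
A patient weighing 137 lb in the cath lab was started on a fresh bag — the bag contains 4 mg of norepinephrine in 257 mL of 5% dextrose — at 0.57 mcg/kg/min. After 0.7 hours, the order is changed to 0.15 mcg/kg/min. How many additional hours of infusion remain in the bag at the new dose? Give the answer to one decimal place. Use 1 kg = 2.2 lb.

Initial rate:
Weight = 137 lb ÷ 2.2 lb/kg = 62.27273 kg
Dose = 0.57 mcg/kg/min × 62.27273 kg = 35.49545 mcg/min
35.49545 mcg/min × 60 min/hr = 2129.727 mcg/hr
Concentration = 4 mg ÷ 257 mL = 0.0155642 mg/mL = 15.5642 mcg/mL
Rate = 2129.727 mcg/hr ÷ 15.5642 mcg/mL = 136.835 mL/hr
Volume infused so far = 136.835 mL/hr × 0.7 hr = 95.78448 mL
Volume remaining = 257 − 95.78448 = 161.2155 mL
New rate:
Dose = 0.15 mcg/kg/min × 62.27273 kg = 9.340909 mcg/min
9.340909 mcg/min × 60 min/hr = 560.4545 mcg/hr
Rate = 560.4545 mcg/hr ÷ 15.5642 mcg/mL = 36.0092 mL/hr
Time remaining = 161.2155 mL ÷ 36.0092 mL/hr = 4.477064 hr

4.5 hours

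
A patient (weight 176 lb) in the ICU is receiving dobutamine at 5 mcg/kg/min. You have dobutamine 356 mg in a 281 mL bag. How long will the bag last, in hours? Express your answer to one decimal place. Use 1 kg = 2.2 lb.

14.8 hours

Weight = 176 lb ÷ 2.2 lb/kg = 80 kg
Dose = 5 mcg/kg/min × 80 kg = 400 mcg/min
400 mcg/min × 60 min/hr = 24000 mcg/hr
Concentration = 356 mg ÷ 281 mL = 1.266904 mg/mL = 1266.904 mcg/mL
Rate = 24000 mcg/hr ÷ 1266.904 mcg/mL = 18.94382 mL/hr
Duration = 281 mL ÷ 18.94382 mL/hr = 14.83333 hr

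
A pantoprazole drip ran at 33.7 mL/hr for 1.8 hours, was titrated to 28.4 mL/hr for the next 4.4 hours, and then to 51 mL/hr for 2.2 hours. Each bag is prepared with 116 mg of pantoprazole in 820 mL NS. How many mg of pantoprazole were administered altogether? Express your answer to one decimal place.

Concentration = 116 mg ÷ 820 mL = 0.1414634 mg/mL
Stage 1: 33.7 mL/hr × 1.8 hr = 60.66 mL → 60.66 mL × 0.1414634 mg/mL = 8.581171 mg
Stage 2: 28.4 mL/hr × 4.4 hr = 124.96 mL → 124.96 mL × 0.1414634 mg/mL = 17.67727 mg
Stage 3: 51 mL/hr × 2.2 hr = 112.2 mL → 112.2 mL × 0.1414634 mg/mL = 15.8722 mg
Total = 8.581171 + 17.67727 + 15.8722 = 42.13063 mg

42.1 mg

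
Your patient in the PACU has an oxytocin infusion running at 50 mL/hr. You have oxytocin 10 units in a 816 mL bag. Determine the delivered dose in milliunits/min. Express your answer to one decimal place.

Concentration = 10 units ÷ 816 mL = 0.0122549 units/mL = 12.2549 milliunits/mL
Drug rate = 50 mL/hr × 12.2549 milliunits/mL = 612.7451 milliunits/hr
612.7451 milliunits/hr ÷ 60 min/hr = 10.21242 milliunits/min

10.2 milliunits/min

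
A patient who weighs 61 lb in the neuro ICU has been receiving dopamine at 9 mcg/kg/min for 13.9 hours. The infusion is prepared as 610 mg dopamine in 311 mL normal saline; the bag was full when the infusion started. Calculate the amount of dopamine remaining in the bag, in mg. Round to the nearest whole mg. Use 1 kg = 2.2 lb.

Weight = 61 lb ÷ 2.2 lb/kg = 27.72727 kg
Dose = 9 mcg/kg/min × 27.72727 kg = 249.5455 mcg/min
249.5455 mcg/min × 60 min/hr = 14972.73 mcg/hr
Concentration = 610 mg ÷ 311 mL = 1.961415 mg/mL = 1961.415 mcg/mL
Rate = 14972.73 mcg/hr ÷ 1961.415 mcg/mL = 7.633636 mL/hr
Volume infused = 7.633636 mL/hr × 13.9 hr = 106.1075 mL
Volume remaining = 311 − 106.1075 = 204.8925 mL
Drug remaining = 204.8925 mL × 1961.415 mcg/mL = 401879.1 mcg = 401.8791 mg

402 mg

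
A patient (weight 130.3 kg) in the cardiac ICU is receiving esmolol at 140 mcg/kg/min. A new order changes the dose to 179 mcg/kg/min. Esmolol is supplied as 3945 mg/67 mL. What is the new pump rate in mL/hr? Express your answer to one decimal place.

23.8 mL/hr

Dose = 179 mcg/kg/min × 130.3 kg = 23323.7 mcg/min
23323.7 mcg/min × 60 min/hr = 1399422 mcg/hr
Concentration = 3945 mg ÷ 67 mL = 58.8806 mg/mL = 58880.6 mcg/mL
Rate = 1399422 mcg/hr ÷ 58880.6 mcg/mL = 23.76712 mL/hr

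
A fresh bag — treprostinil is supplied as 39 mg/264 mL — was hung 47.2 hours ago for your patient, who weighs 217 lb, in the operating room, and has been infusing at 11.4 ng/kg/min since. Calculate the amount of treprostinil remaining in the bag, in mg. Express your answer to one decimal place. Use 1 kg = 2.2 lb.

35.8 mg

Weight = 217 lb ÷ 2.2 lb/kg = 98.63636 kg
Dose = 11.4 ng/kg/min × 98.63636 kg = 1124.455 ng/min
1124.455 ng/min × 60 min/hr = 67467.27 ng/hr
Concentration = 39 mg ÷ 264 mL = 0.1477273 mg/mL = 147727.3 ng/mL
Rate = 67467.27 ng/hr ÷ 147727.3 ng/mL = 0.4567015 mL/hr
Volume infused = 0.4567015 mL/hr × 47.2 hr = 21.55631 mL
Volume remaining = 264 − 21.55631 = 242.4437 mL
Drug remaining = 242.4437 mL × 147727.3 ng/mL = 35815545 ng = 35.81554 mg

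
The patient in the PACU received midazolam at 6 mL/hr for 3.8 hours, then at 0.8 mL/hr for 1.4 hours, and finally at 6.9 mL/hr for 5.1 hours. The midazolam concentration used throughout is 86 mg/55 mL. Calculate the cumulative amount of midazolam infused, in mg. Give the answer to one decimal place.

Concentration = 86 mg ÷ 55 mL = 1.563636 mg/mL
Stage 1: 6 mL/hr × 3.8 hr = 22.8 mL → 22.8 mL × 1.563636 mg/mL = 35.65091 mg
Stage 2: 0.8 mL/hr × 1.4 hr = 1.12 mL → 1.12 mL × 1.563636 mg/mL = 1.751273 mg
Stage 3: 6.9 mL/hr × 5.1 hr = 35.19 mL → 35.19 mL × 1.563636 mg/mL = 55.02436 mg
Total = 35.65091 + 1.751273 + 55.02436 = 92.42655 mg

92.4 mg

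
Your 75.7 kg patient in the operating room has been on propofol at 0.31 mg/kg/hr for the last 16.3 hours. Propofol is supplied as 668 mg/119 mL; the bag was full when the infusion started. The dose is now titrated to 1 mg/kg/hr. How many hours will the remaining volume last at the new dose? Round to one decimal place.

Initial rate:
Dose = 0.31 mg/kg/hr × 75.7 kg = 23.467 mg/hr
Concentration = 668 mg ÷ 119 mL = 5.613445 mg/mL
Rate = 23.467 mg/hr ÷ 5.613445 mg/mL = 4.180499 mL/hr
Volume infused so far = 4.180499 mL/hr × 16.3 hr = 68.14213 mL
Volume remaining = 119 − 68.14213 = 50.85787 mL
New rate:
Dose = 1 mg/kg/hr × 75.7 kg = 75.7 mg/hr
Rate = 75.7 mg/hr ÷ 5.613445 mg/mL = 13.48548 mL/hr
Time remaining = 50.85787 mL ÷ 13.48548 mL/hr = 3.771306 hr

3.8 hours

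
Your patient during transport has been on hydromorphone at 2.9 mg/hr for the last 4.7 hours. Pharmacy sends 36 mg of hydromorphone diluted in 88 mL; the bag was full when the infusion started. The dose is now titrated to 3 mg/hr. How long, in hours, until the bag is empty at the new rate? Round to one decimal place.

Initial rate:
Concentration = 36 mg ÷ 88 mL = 0.4090909 mg/mL
Rate = 2.9 mg/hr ÷ 0.4090909 mg/mL = 7.088889 mL/hr
Volume infused so far = 7.088889 mL/hr × 4.7 hr = 33.31778 mL
Volume remaining = 88 − 33.31778 = 54.68222 mL
New rate:
Rate = 3 mg/hr ÷ 0.4090909 mg/mL = 7.333333 mL/hr
Time remaining = 54.68222 mL ÷ 7.333333 mL/hr = 7.456667 hr

7.5 hours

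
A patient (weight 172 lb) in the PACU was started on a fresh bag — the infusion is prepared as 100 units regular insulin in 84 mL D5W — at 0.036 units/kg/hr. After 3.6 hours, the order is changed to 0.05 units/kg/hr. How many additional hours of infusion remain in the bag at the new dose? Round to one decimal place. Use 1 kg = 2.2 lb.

Initial rate:
Weight = 172 lb ÷ 2.2 lb/kg = 78.18182 kg
Dose = 0.036 units/kg/hr × 78.18182 kg = 2.814545 units/hr
Concentration = 100 units ÷ 84 mL = 1.190476 units/mL
Rate = 2.814545 units/hr ÷ 1.190476 units/mL = 2.364218 mL/hr
Volume infused so far = 2.364218 mL/hr × 3.6 hr = 8.511185 mL
Volume remaining = 84 − 8.511185 = 75.48881 mL
New rate:
Dose = 0.05 units/kg/hr × 78.18182 kg = 3.909091 units/hr
Rate = 3.909091 units/hr ÷ 1.190476 units/mL = 3.283636 mL/hr
Time remaining = 75.48881 mL ÷ 3.283636 mL/hr = 22.9894 hr

23.0 hours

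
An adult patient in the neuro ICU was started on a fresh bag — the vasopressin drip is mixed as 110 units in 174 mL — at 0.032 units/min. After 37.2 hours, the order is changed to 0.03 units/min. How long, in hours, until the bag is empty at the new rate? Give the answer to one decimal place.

Initial rate:
0.032 units/min × 60 min/hr = 1.92 units/hr
Concentration = 110 units ÷ 174 mL = 0.6321839 units/mL
Rate = 1.92 units/hr ÷ 0.6321839 units/mL = 3.037091 mL/hr
Volume infused so far = 3.037091 mL/hr × 37.2 hr = 112.9798 mL
Volume remaining = 174 − 112.9798 = 61.02022 mL
New rate:
0.03 units/min × 60 min/hr = 1.8 units/hr
Rate = 1.8 units/hr ÷ 0.6321839 units/mL = 2.847273 mL/hr
Time remaining = 61.02022 mL ÷ 2.847273 mL/hr = 21.43111 hr

21.4 hours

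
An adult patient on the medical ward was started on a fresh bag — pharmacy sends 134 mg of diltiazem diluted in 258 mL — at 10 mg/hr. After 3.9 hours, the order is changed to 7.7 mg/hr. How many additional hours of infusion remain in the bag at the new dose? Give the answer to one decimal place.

12.3 hours

Initial rate:
Concentration = 134 mg ÷ 258 mL = 0.5193798 mg/mL
Rate = 10 mg/hr ÷ 0.5193798 mg/mL = 19.25373 mL/hr
Volume infused so far = 19.25373 mL/hr × 3.9 hr = 75.08955 mL
Volume remaining = 258 − 75.08955 = 182.9104 mL
New rate:
Rate = 7.7 mg/hr ÷ 0.5193798 mg/mL = 14.82537 mL/hr
Time remaining = 182.9104 mL ÷ 14.82537 mL/hr = 12.33766 hr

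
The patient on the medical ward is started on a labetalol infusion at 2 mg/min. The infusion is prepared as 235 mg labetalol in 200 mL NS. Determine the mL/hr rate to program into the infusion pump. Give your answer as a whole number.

2 mg/min × 60 min/hr = 120 mg/hr
Concentration = 235 mg ÷ 200 mL = 1.175 mg/mL
Rate = 120 mg/hr ÷ 1.175 mg/mL = 102.1277 mL/hr

102 mL/hr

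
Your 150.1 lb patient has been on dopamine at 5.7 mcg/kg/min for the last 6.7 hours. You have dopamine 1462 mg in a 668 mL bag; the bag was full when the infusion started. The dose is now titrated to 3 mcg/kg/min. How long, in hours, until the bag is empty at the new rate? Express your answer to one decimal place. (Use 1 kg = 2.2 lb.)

106.3 hours

Initial rate:
Weight = 150.1 lb ÷ 2.2 lb/kg = 68.22727 kg
Dose = 5.7 mcg/kg/min × 68.22727 kg = 388.8955 mcg/min
388.8955 mcg/min × 60 min/hr = 23333.73 mcg/hr
Concentration = 1462 mg ÷ 668 mL = 2.188623 mg/mL = 2188.623 mcg/mL
Rate = 23333.73 mcg/hr ÷ 2188.623 mcg/mL = 10.66137 mL/hr
Volume infused so far = 10.66137 mL/hr × 6.7 hr = 71.43121 mL
Volume remaining = 668 − 71.43121 = 596.5688 mL
New rate:
Dose = 3 mcg/kg/min × 68.22727 kg = 204.6818 mcg/min
204.6818 mcg/min × 60 min/hr = 12280.91 mcg/hr
Rate = 12280.91 mcg/hr ÷ 2188.623 mcg/mL = 5.61125 mL/hr
Time remaining = 596.5688 mL ÷ 5.61125 mL/hr = 106.3166 hr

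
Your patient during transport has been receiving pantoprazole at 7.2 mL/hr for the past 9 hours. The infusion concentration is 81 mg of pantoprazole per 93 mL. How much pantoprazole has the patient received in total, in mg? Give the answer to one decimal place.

56.4 mg

Concentration = 81 mg ÷ 93 mL = 0.8709677 mg/mL
Drug rate = 7.2 mL/hr × 0.8709677 mg/mL = 6.270968 mg/hr
Total = 6.270968 mg/hr × 9 hr = 56.43871 mg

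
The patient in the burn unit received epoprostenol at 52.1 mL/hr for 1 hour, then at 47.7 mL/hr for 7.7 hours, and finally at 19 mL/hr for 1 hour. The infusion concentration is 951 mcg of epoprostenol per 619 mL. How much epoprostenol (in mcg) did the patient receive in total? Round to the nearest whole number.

674 mcg

Concentration = 951 mcg ÷ 619 mL = 1.536349 mcg/mL
Stage 1: 52.1 mL/hr × 1 hr = 52.1 mL → 52.1 mL × 1.536349 mcg/mL = 80.04378 mcg
Stage 2: 47.7 mL/hr × 7.7 hr = 367.29 mL → 367.29 mL × 1.536349 mcg/mL = 564.2856 mcg
Stage 3: 19 mL/hr × 1 hr = 19 mL → 19 mL × 1.536349 mcg/mL = 29.19063 mcg
Total = 80.04378 + 564.2856 + 29.19063 = 673.52 mcg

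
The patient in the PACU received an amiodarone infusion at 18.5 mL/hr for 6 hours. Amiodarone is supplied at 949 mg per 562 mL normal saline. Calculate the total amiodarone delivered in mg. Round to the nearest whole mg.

187 mg

Concentration = 949 mg ÷ 562 mL = 1.688612 mg/mL
Drug rate = 18.5 mL/hr × 1.688612 mg/mL = 31.23932 mg/hr
Total = 31.23932 mg/hr × 6 hr = 187.4359 mg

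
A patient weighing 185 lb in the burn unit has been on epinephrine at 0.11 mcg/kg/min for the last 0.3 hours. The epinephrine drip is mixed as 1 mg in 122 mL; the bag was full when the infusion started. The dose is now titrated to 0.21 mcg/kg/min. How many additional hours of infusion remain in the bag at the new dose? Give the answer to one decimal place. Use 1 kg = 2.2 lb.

Initial rate:
Weight = 185 lb ÷ 2.2 lb/kg = 84.09091 kg
Dose = 0.11 mcg/kg/min × 84.09091 kg = 9.25 mcg/min
9.25 mcg/min × 60 min/hr = 555 mcg/hr
Concentration = 1 mg ÷ 122 mL = 0.008196721 mg/mL = 8.196721 mcg/mL
Rate = 555 mcg/hr ÷ 8.196721 mcg/mL = 67.71 mL/hr
Volume infused so far = 67.71 mL/hr × 0.3 hr = 20.313 mL
Volume remaining = 122 − 20.313 = 101.687 mL
New rate:
Dose = 0.21 mcg/kg/min × 84.09091 kg = 17.65909 mcg/min
17.65909 mcg/min × 60 min/hr = 1059.545 mcg/hr
Rate = 1059.545 mcg/hr ÷ 8.196721 mcg/mL = 129.2645 mL/hr
Time remaining = 101.687 mL ÷ 129.2645 mL/hr = 0.7866581 hr

0.8 hours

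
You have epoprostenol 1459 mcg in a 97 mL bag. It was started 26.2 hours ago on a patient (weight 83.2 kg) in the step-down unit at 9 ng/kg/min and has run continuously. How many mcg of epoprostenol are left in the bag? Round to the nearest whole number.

282 mcg

Dose = 9 ng/kg/min × 83.2 kg = 748.8 ng/min
748.8 ng/min × 60 min/hr = 44928 ng/hr
Concentration = 1459 mcg ÷ 97 mL = 15.04124 mcg/mL = 15041.24 ng/mL
Rate = 44928 ng/hr ÷ 15041.24 ng/mL = 2.986988 mL/hr
Volume infused = 2.986988 mL/hr × 26.2 hr = 78.25909 mL
Volume remaining = 97 − 78.25909 = 18.74091 mL
Drug remaining = 18.74091 mL × 15041.24 ng/mL = 281886.4 ng = 281.8864 mcg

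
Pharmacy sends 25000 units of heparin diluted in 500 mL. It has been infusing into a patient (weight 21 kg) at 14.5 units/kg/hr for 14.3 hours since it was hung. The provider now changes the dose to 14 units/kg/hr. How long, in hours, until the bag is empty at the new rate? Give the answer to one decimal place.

70.2 hours

Initial rate:
Dose = 14.5 units/kg/hr × 21 kg = 304.5 units/hr
Concentration = 25000 units ÷ 500 mL = 50 units/mL
Rate = 304.5 units/hr ÷ 50 units/mL = 6.09 mL/hr
Volume infused so far = 6.09 mL/hr × 14.3 hr = 87.087 mL
Volume remaining = 500 − 87.087 = 412.913 mL
New rate:
Dose = 14 units/kg/hr × 21 kg = 294 units/hr
Rate = 294 units/hr ÷ 50 units/mL = 5.88 mL/hr
Time remaining = 412.913 mL ÷ 5.88 mL/hr = 70.2233 hr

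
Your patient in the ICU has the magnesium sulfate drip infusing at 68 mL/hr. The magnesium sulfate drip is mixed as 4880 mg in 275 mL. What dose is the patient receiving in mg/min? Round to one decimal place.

20.1 mg/min

Concentration = 4880 mg ÷ 275 mL = 17.74545 mg/mL
Drug rate = 68 mL/hr × 17.74545 mg/mL = 1206.691 mg/hr
1206.691 mg/hr ÷ 60 min/hr = 20.11152 mg/min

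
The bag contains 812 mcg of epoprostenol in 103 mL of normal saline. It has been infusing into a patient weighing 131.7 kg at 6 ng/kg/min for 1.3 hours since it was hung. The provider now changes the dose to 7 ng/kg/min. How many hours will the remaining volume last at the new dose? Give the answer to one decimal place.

13.6 hours

Initial rate:
Dose = 6 ng/kg/min × 131.7 kg = 790.2 ng/min
790.2 ng/min × 60 min/hr = 47412 ng/hr
Concentration = 812 mcg ÷ 103 mL = 7.883495 mcg/mL = 7883.495 ng/mL
Rate = 47412 ng/hr ÷ 7883.495 ng/mL = 6.014084 mL/hr
Volume infused so far = 6.014084 mL/hr × 1.3 hr = 7.818309 mL
Volume remaining = 103 − 7.818309 = 95.18169 mL
New rate:
Dose = 7 ng/kg/min × 131.7 kg = 921.9 ng/min
921.9 ng/min × 60 min/hr = 55314 ng/hr
Rate = 55314 ng/hr ÷ 7883.495 ng/mL = 7.016431 mL/hr
Time remaining = 95.18169 mL ÷ 7.016431 mL/hr = 13.56554 hr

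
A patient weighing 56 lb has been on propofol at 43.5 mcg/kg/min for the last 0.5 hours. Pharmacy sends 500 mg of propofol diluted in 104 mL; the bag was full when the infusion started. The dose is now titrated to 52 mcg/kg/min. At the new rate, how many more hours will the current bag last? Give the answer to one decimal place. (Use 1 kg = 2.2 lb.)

5.9 hours

Initial rate:
Weight = 56 lb ÷ 2.2 lb/kg = 25.45455 kg
Dose = 43.5 mcg/kg/min × 25.45455 kg = 1107.273 mcg/min
1107.273 mcg/min × 60 min/hr = 66436.36 mcg/hr
Concentration = 500 mg ÷ 104 mL = 4.807692 mg/mL = 4807.692 mcg/mL
Rate = 66436.36 mcg/hr ÷ 4807.692 mcg/mL = 13.81876 mL/hr
Volume infused so far = 13.81876 mL/hr × 0.5 hr = 6.909382 mL
Volume remaining = 104 − 6.909382 = 97.09062 mL
New rate:
Dose = 52 mcg/kg/min × 25.45455 kg = 1323.636 mcg/min
1323.636 mcg/min × 60 min/hr = 79418.18 mcg/hr
Rate = 79418.18 mcg/hr ÷ 4807.692 mcg/mL = 16.51898 mL/hr
Time remaining = 97.09062 mL ÷ 16.51898 mL/hr = 5.877518 hr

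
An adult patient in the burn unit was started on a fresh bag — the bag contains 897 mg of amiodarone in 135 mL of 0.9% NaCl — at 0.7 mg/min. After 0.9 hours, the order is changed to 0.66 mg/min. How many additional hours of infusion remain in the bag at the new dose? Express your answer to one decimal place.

21.7 hours

Initial rate:
0.7 mg/min × 60 min/hr = 42 mg/hr
Concentration = 897 mg ÷ 135 mL = 6.644444 mg/mL
Rate = 42 mg/hr ÷ 6.644444 mg/mL = 6.32107 mL/hr
Volume infused so far = 6.32107 mL/hr × 0.9 hr = 5.688963 mL
Volume remaining = 135 − 5.688963 = 129.311 mL
New rate:
0.66 mg/min × 60 min/hr = 39.6 mg/hr
Rate = 39.6 mg/hr ÷ 6.644444 mg/mL = 5.959866 mL/hr
Time remaining = 129.311 mL ÷ 5.959866 mL/hr = 21.69697 hr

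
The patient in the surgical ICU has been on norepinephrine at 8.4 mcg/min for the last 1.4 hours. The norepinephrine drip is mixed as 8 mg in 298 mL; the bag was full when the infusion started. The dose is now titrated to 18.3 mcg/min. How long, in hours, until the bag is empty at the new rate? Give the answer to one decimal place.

6.6 hours

Initial rate:
8.4 mcg/min × 60 min/hr = 504 mcg/hr
Concentration = 8 mg ÷ 298 mL = 0.02684564 mg/mL = 26.84564 mcg/mL
Rate = 504 mcg/hr ÷ 26.84564 mcg/mL = 18.774 mL/hr
Volume infused so far = 18.774 mL/hr × 1.4 hr = 26.2836 mL
Volume remaining = 298 − 26.2836 = 271.7164 mL
New rate:
18.3 mcg/min × 60 min/hr = 1098 mcg/hr
Rate = 1098 mcg/hr ÷ 26.84564 mcg/mL = 40.9005 mL/hr
Time remaining = 271.7164 mL ÷ 40.9005 mL/hr = 6.643352 hr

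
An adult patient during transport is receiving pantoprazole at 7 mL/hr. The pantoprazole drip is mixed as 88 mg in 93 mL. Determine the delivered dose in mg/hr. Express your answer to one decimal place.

Concentration = 88 mg ÷ 93 mL = 0.9462366 mg/mL
Drug rate = 7 mL/hr × 0.9462366 mg/mL = 6.623656 mg/hr

6.6 mg/hr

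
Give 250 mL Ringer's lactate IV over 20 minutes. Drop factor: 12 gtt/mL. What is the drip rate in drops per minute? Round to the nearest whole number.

250 mL ÷ (20 min) = 12.5 mL/min
12.5 mL/min × 12 gtt/mL = 150 gtt/min

150 gtt/min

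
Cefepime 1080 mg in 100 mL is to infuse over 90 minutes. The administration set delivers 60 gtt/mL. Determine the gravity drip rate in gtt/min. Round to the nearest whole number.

100 mL ÷ (90 min) = 1.111111 mL/min
1.111111 mL/min × 60 gtt/mL = 66.66667 gtt/min

67 gtt/min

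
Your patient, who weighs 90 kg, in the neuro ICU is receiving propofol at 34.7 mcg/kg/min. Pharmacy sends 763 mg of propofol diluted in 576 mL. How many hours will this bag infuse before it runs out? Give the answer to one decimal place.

Dose = 34.7 mcg/kg/min × 90 kg = 3123 mcg/min
3123 mcg/min × 60 min/hr = 187380 mcg/hr
Concentration = 763 mg ÷ 576 mL = 1.324653 mg/mL = 1324.653 mcg/mL
Rate = 187380 mcg/hr ÷ 1324.653 mcg/mL = 141.4559 mL/hr
Duration = 576 mL ÷ 141.4559 mL/hr = 4.071939 hr

4.1 hours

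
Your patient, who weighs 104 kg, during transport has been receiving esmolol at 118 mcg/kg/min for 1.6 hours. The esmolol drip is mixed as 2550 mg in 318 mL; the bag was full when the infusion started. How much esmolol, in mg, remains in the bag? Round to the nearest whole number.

Dose = 118 mcg/kg/min × 104 kg = 12272 mcg/min
12272 mcg/min × 60 min/hr = 736320 mcg/hr
Concentration = 2550 mg ÷ 318 mL = 8.018868 mg/mL = 8018.868 mcg/mL
Rate = 736320 mcg/hr ÷ 8018.868 mcg/mL = 91.82344 mL/hr
Volume infused = 91.82344 mL/hr × 1.6 hr = 146.9175 mL
Volume remaining = 318 − 146.9175 = 171.0825 mL
Drug remaining = 171.0825 mL × 8018.868 mcg/mL = 1371888 mcg = 1371.888 mg

1372 mg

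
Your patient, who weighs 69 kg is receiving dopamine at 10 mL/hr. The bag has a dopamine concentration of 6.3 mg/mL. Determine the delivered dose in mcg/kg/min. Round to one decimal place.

15.2 mcg/kg/min

Concentration = 6.3 mg/mL = 6300 mcg/mL
Drug rate = 10 mL/hr × 6300 mcg/mL = 63000 mcg/hr
63000 mcg/hr ÷ 60 min/hr = 1050 mcg/min
1050 mcg/min ÷ 69 kg = 15.21739 mcg/kg/min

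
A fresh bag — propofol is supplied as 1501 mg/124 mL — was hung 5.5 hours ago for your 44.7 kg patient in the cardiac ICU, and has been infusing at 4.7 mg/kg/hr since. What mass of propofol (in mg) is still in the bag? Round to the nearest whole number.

346 mg

Dose = 4.7 mg/kg/hr × 44.7 kg = 210.09 mg/hr
Concentration = 1501 mg ÷ 124 mL = 12.10484 mg/mL
Rate = 210.09 mg/hr ÷ 12.10484 mg/mL = 17.35587 mL/hr
Volume infused = 17.35587 mL/hr × 5.5 hr = 95.45728 mL
Volume remaining = 124 − 95.45728 = 28.54272 mL
Drug remaining = 28.54272 mL × 12.10484 mg/mL = 345.505 mg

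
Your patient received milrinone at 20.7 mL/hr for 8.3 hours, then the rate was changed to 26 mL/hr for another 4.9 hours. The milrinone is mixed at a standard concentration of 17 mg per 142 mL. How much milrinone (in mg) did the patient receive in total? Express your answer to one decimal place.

35.8 mg

Concentration = 17 mg ÷ 142 mL = 0.1197183 mg/mL
Stage 1: 20.7 mL/hr × 8.3 hr = 171.81 mL → 171.81 mL × 0.1197183 mg/mL = 20.5688 mg
Stage 2: 26 mL/hr × 4.9 hr = 127.4 mL → 127.4 mL × 0.1197183 mg/mL = 15.25211 mg
Total = 20.5688 + 15.25211 = 35.82092 mg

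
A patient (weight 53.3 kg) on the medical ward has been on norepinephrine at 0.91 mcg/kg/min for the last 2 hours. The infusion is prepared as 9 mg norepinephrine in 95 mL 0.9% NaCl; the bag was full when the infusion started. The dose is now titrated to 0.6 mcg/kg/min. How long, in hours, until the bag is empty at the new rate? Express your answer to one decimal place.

Initial rate:
Dose = 0.91 mcg/kg/min × 53.3 kg = 48.503 mcg/min
48.503 mcg/min × 60 min/hr = 2910.18 mcg/hr
Concentration = 9 mg ÷ 95 mL = 0.09473684 mg/mL = 94.73684 mcg/mL
Rate = 2910.18 mcg/hr ÷ 94.73684 mcg/mL = 30.71857 mL/hr
Volume infused so far = 30.71857 mL/hr × 2 hr = 61.43713 mL
Volume remaining = 95 − 61.43713 = 33.56287 mL
New rate:
Dose = 0.6 mcg/kg/min × 53.3 kg = 31.98 mcg/min
31.98 mcg/min × 60 min/hr = 1918.8 mcg/hr
Rate = 1918.8 mcg/hr ÷ 94.73684 mcg/mL = 20.254 mL/hr
Time remaining = 33.56287 mL ÷ 20.254 mL/hr = 1.657098 hr

1.7 hours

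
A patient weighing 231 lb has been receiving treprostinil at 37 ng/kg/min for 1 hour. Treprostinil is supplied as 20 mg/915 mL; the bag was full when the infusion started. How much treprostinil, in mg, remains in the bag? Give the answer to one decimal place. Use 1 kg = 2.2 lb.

Weight = 231 lb ÷ 2.2 lb/kg = 105 kg
Dose = 37 ng/kg/min × 105 kg = 3885 ng/min
3885 ng/min × 60 min/hr = 233100 ng/hr
Concentration = 20 mg ÷ 915 mL = 0.02185792 mg/mL = 21857.92 ng/mL
Rate = 233100 ng/hr ÷ 21857.92 ng/mL = 10.66432 mL/hr
Volume infused = 10.66432 mL/hr × 1 hr = 10.66432 mL
Volume remaining = 915 − 10.66432 = 904.3357 mL
Drug remaining = 904.3357 mL × 21857.92 ng/mL = 19766900 ng = 19.7669 mg

19.8 mg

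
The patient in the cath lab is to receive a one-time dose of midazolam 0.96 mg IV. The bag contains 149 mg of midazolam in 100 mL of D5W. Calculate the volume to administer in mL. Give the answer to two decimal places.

0.64 mL

Concentration = 149 mg ÷ 100 mL = 1.49 mg/mL
Volume = 0.96 mg ÷ 1.49 mg/mL = 0.6442953 mL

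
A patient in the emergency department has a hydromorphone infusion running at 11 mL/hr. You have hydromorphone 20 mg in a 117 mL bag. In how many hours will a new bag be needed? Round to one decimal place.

Duration = 117 mL ÷ 11 mL/hr = 10.63636 hr

10.6 hours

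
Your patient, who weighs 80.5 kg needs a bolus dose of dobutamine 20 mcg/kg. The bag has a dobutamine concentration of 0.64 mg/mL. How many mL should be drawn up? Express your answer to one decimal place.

Dose = 20 mcg/kg × 80.5 kg = 1610 mcg
Concentration = 0.64 mg/mL = 640 mcg/mL
Volume = 1610 mcg ÷ 640 mcg/mL = 2.515625 mL

2.5 mL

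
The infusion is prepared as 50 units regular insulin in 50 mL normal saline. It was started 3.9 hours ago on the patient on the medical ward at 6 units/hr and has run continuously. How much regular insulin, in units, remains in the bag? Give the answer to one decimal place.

26.6 units

Concentration = 50 units ÷ 50 mL = 1 units/mL
Rate = 6 units/hr ÷ 1 units/mL = 6 mL/hr
Volume infused = 6 mL/hr × 3.9 hr = 23.4 mL
Volume remaining = 50 − 23.4 = 26.6 mL
Drug remaining = 26.6 mL × 1 units/mL = 26.6 units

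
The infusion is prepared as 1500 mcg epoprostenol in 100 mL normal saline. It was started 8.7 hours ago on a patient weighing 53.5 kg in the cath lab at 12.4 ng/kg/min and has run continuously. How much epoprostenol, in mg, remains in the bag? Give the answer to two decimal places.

1.15 mg

Dose = 12.4 ng/kg/min × 53.5 kg = 663.4 ng/min
663.4 ng/min × 60 min/hr = 39804 ng/hr
Concentration = 1500 mcg ÷ 100 mL = 15 mcg/mL = 15000 ng/mL
Rate = 39804 ng/hr ÷ 15000 ng/mL = 2.6536 mL/hr
Volume infused = 2.6536 mL/hr × 8.7 hr = 23.08632 mL
Volume remaining = 100 − 23.08632 = 76.91368 mL
Drug remaining = 76.91368 mL × 15000 ng/mL = 1153705 ng = 1.153705 mg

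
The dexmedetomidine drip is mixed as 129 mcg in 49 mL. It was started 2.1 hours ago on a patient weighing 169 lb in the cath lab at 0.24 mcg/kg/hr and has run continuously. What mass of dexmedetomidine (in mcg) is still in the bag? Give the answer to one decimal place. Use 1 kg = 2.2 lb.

Weight = 169 lb ÷ 2.2 lb/kg = 76.81818 kg
Dose = 0.24 mcg/kg/hr × 76.81818 kg = 18.43636 mcg/hr
Concentration = 129 mcg ÷ 49 mL = 2.632653 mcg/mL
Rate = 18.43636 mcg/hr ÷ 2.632653 mcg/mL = 7.00296 mL/hr
Volume infused = 7.00296 mL/hr × 2.1 hr = 14.70622 mL
Volume remaining = 49 − 14.70622 = 34.29378 mL
Drug remaining = 34.29378 mL × 2.632653 mcg/mL = 90.28364 mcg

90.3 mcg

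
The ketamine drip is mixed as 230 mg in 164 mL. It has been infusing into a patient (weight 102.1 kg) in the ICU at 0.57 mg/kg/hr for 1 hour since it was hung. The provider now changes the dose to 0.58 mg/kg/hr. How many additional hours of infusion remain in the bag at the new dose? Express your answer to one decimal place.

Initial rate:
Dose = 0.57 mg/kg/hr × 102.1 kg = 58.197 mg/hr
Concentration = 230 mg ÷ 164 mL = 1.402439 mg/mL
Rate = 58.197 mg/hr ÷ 1.402439 mg/mL = 41.49699 mL/hr
Volume infused so far = 41.49699 mL/hr × 1 hr = 41.49699 mL
Volume remaining = 164 − 41.49699 = 122.503 mL
New rate:
Dose = 0.58 mg/kg/hr × 102.1 kg = 59.218 mg/hr
Rate = 59.218 mg/hr ÷ 1.402439 mg/mL = 42.22501 mL/hr
Time remaining = 122.503 mL ÷ 42.22501 mL/hr = 2.901196 hr

2.9 hours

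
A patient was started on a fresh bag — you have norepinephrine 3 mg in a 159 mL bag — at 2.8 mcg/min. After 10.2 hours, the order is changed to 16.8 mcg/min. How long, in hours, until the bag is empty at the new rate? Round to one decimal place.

Initial rate:
2.8 mcg/min × 60 min/hr = 168 mcg/hr
Concentration = 3 mg ÷ 159 mL = 0.01886792 mg/mL = 18.86792 mcg/mL
Rate = 168 mcg/hr ÷ 18.86792 mcg/mL = 8.904 mL/hr
Volume infused so far = 8.904 mL/hr × 10.2 hr = 90.8208 mL
Volume remaining = 159 − 90.8208 = 68.1792 mL
New rate:
16.8 mcg/min × 60 min/hr = 1008 mcg/hr
Rate = 1008 mcg/hr ÷ 18.86792 mcg/mL = 53.424 mL/hr
Time remaining = 68.1792 mL ÷ 53.424 mL/hr = 1.27619 hr

1.3 hours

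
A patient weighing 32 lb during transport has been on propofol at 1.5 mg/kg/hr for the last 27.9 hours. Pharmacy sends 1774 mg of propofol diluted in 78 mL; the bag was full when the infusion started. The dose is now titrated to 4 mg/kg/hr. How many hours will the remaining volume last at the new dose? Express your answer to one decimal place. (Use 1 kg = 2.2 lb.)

Initial rate:
Weight = 32 lb ÷ 2.2 lb/kg = 14.54545 kg
Dose = 1.5 mg/kg/hr × 14.54545 kg = 21.81818 mg/hr
Concentration = 1774 mg ÷ 78 mL = 22.74359 mg/mL
Rate = 21.81818 mg/hr ÷ 22.74359 mg/mL = 0.9593113 mL/hr
Volume infused so far = 0.9593113 mL/hr × 27.9 hr = 26.76478 mL
Volume remaining = 78 − 26.76478 = 51.23522 mL
New rate:
Dose = 4 mg/kg/hr × 14.54545 kg = 58.18182 mg/hr
Rate = 58.18182 mg/hr ÷ 22.74359 mg/mL = 2.558163 mL/hr
Time remaining = 51.23522 mL ÷ 2.558163 mL/hr = 20.02812 hr

20.0 hours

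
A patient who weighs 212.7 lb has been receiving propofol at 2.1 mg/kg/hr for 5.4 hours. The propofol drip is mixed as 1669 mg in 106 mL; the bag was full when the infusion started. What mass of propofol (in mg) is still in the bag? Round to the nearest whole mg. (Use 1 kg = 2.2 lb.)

573 mg

Weight = 212.7 lb ÷ 2.2 lb/kg = 96.68182 kg
Dose = 2.1 mg/kg/hr × 96.68182 kg = 203.0318 mg/hr
Concentration = 1669 mg ÷ 106 mL = 15.74528 mg/mL
Rate = 203.0318 mg/hr ÷ 15.74528 mg/mL = 12.89477 mL/hr
Volume infused = 12.89477 mL/hr × 5.4 hr = 69.63176 mL
Volume remaining = 106 − 69.63176 = 36.36824 mL
Drug remaining = 36.36824 mL × 15.74528 mg/mL = 572.6282 mg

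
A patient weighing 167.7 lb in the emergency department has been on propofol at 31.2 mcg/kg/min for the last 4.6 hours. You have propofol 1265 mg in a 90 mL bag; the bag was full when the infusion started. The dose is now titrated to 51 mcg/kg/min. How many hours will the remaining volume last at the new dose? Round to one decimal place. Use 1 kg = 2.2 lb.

Initial rate:
Weight = 167.7 lb ÷ 2.2 lb/kg = 76.22727 kg
Dose = 31.2 mcg/kg/min × 76.22727 kg = 2378.291 mcg/min
2378.291 mcg/min × 60 min/hr = 142697.5 mcg/hr
Concentration = 1265 mg ÷ 90 mL = 14.05556 mg/mL = 14055.56 mcg/mL
Rate = 142697.5 mcg/hr ÷ 14055.56 mcg/mL = 10.15239 mL/hr
Volume infused so far = 10.15239 mL/hr × 4.6 hr = 46.70099 mL
Volume remaining = 90 − 46.70099 = 43.29901 mL
New rate:
Dose = 51 mcg/kg/min × 76.22727 kg = 3887.591 mcg/min
3887.591 mcg/min × 60 min/hr = 233255.5 mcg/hr
Rate = 233255.5 mcg/hr ÷ 14055.56 mcg/mL = 16.59525 mL/hr
Time remaining = 43.29901 mL ÷ 16.59525 mL/hr = 2.609121 hr

2.6 hours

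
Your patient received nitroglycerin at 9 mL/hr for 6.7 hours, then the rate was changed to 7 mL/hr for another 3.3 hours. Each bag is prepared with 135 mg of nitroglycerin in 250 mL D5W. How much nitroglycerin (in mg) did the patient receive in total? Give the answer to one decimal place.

Concentration = 135 mg ÷ 250 mL = 0.54 mg/mL
Stage 1: 9 mL/hr × 6.7 hr = 60.3 mL → 60.3 mL × 0.54 mg/mL = 32.562 mg
Stage 2: 7 mL/hr × 3.3 hr = 23.1 mL → 23.1 mL × 0.54 mg/mL = 12.474 mg
Total = 32.562 + 12.474 = 45.036 mg

45.0 mg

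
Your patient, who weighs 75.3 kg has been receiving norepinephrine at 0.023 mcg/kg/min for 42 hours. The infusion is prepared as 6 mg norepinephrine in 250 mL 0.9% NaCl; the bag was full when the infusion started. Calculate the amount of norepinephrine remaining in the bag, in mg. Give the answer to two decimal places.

1.64 mg

Dose = 0.023 mcg/kg/min × 75.3 kg = 1.7319 mcg/min
1.7319 mcg/min × 60 min/hr = 103.914 mcg/hr
Concentration = 6 mg ÷ 250 mL = 0.024 mg/mL = 24 mcg/mL
Rate = 103.914 mcg/hr ÷ 24 mcg/mL = 4.32975 mL/hr
Volume infused = 4.32975 mL/hr × 42 hr = 181.8495 mL
Volume remaining = 250 − 181.8495 = 68.1505 mL
Drug remaining = 68.1505 mL × 24 mcg/mL = 1635.612 mcg = 1.635612 mg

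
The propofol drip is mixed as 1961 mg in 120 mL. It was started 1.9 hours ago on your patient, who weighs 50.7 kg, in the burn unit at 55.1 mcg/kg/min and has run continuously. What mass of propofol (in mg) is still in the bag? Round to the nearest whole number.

Dose = 55.1 mcg/kg/min × 50.7 kg = 2793.57 mcg/min
2793.57 mcg/min × 60 min/hr = 167614.2 mcg/hr
Concentration = 1961 mg ÷ 120 mL = 16.34167 mg/mL = 16341.67 mcg/mL
Rate = 167614.2 mcg/hr ÷ 16341.67 mcg/mL = 10.25686 mL/hr
Volume infused = 10.25686 mL/hr × 1.9 hr = 19.48804 mL
Volume remaining = 120 − 19.48804 = 100.512 mL
Drug remaining = 100.512 mL × 16341.67 mcg/mL = 1642533 mcg = 1642.533 mg

1643 mg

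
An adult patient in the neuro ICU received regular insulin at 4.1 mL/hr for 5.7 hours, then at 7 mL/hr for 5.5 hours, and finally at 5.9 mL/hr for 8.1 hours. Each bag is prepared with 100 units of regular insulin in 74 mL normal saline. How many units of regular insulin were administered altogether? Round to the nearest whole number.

Concentration = 100 units ÷ 74 mL = 1.351351 units/mL
Stage 1: 4.1 mL/hr × 5.7 hr = 23.37 mL → 23.37 mL × 1.351351 units/mL = 31.58108 units
Stage 2: 7 mL/hr × 5.5 hr = 38.5 mL → 38.5 mL × 1.351351 units/mL = 52.02703 units
Stage 3: 5.9 mL/hr × 8.1 hr = 47.79 mL → 47.79 mL × 1.351351 units/mL = 64.58108 units
Total = 31.58108 + 52.02703 + 64.58108 = 148.1892 units

148 units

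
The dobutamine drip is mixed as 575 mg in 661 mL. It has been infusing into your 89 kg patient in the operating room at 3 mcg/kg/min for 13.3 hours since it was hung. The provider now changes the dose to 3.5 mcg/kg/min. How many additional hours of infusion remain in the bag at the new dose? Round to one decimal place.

Initial rate:
Dose = 3 mcg/kg/min × 89 kg = 267 mcg/min
267 mcg/min × 60 min/hr = 16020 mcg/hr
Concentration = 575 mg ÷ 661 mL = 0.8698941 mg/mL = 869.8941 mcg/mL
Rate = 16020 mcg/hr ÷ 869.8941 mcg/mL = 18.41603 mL/hr
Volume infused so far = 18.41603 mL/hr × 13.3 hr = 244.9333 mL
Volume remaining = 661 − 244.9333 = 416.0667 mL
New rate:
Dose = 3.5 mcg/kg/min × 89 kg = 311.5 mcg/min
311.5 mcg/min × 60 min/hr = 18690 mcg/hr
Rate = 18690 mcg/hr ÷ 869.8941 mcg/mL = 21.48537 mL/hr
Time remaining = 416.0667 mL ÷ 21.48537 mL/hr = 19.36512 hr

19.4 hours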